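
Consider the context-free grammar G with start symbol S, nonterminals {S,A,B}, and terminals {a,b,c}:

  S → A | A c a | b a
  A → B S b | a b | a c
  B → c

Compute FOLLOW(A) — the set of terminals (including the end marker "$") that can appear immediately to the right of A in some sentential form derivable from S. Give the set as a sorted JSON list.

FIRST iteration:
[1]
  A via A→a b: +{a}
  B via B→c: +{c}
  S via S→A: +{a}
  S via S→b a: +{b}
  FIRST(S)={a,b}  FIRST(A)={a}  FIRST(B)={c}
[2]
  A via A→B S b: +{c}
  S via S→A: +{c}
  FIRST(S)={a,b,c}  FIRST(A)={a,c}  FIRST(B)={c}
[3] (stable)
  FIRST(S)={a,b,c}  FIRST(A)={a,c}  FIRST(B)={c}

Compute FOLLOW by fixpoint:
seed FOLLOW(S) with $
round 1:
  A→B S b: FOLLOW(B) ⊇ FIRST(S) = {a,b,c}; new: +{a,b,c}
  A→B S b: FOLLOW(S) ⊇ FIRST(b) = {b}; new: +{b}
  S→A: FOLLOW(A) ⊇ FOLLOW(S) ⊇ {$,b}; new: +{$,b}
  S→A c a: FOLLOW(A) ⊇ FIRST(c) = {c}; new: +{c}
  FOLLOW(S)={$,b}  FOLLOW(A)={$,b,c}  FOLLOW(B)={a,b,c}
round 2: (stable)
  FOLLOW(S)={$,b}  FOLLOW(A)={$,b,c}  FOLLOW(B)={a,b,c}

FOLLOW(A) = ["$", "b", "c"]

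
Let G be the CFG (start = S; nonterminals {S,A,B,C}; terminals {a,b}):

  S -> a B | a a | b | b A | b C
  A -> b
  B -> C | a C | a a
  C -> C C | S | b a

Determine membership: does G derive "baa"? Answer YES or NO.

Convert to CNF:
  S -> T0 B | T0 T0 | T1 A | T1 C | b
  A -> b
  B -> C C | T0 B | T0 C | T0 T0 | T1 A | T1 C | T1 T0 | b
  C -> C C | T0 B | T0 T0 | T1 A | T1 C | T1 T0 | b
  T0 -> a
  T1 -> b

CYK table (by increasing span):
  cell(0,0) b: {A,B,C,S,T1}  orig:{A,B,C,S}
  cell(1,1) a: {T0}  orig:{}
  cell(2,2) a: {T0}  orig:{}
  cell(0,1) ba: {B,C}
  cell(1,2) aa: {B,C,S}
  cell(0,2) baa: {B,C,S}

S ∈ T[0,2] ⇒ YES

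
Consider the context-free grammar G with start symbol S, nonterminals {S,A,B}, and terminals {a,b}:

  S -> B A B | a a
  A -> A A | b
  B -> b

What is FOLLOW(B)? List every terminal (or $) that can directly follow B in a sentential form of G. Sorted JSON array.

FIRST sets, iterate to fixpoint:
pass 1:
  A via A→b: +{b}
  B via B→b: +{b}
  S via S→B A B: +{b}
  S via S→a a: +{a}
  FIRST(S)={a,b}  FIRST(A)={b}  FIRST(B)={b}
pass 2: — fixpoint
  FIRST(S)={a,b}  FIRST(A)={b}  FIRST(B)={b}

FOLLOW iteration:
FOLLOW(S) := {$}
round 1:
  A→A A: FOLLOW(A) ⊇ FIRST(A) = {b}; new: +{b}
  S→B A B: FOLLOW(B) ⊇ FIRST(A) = {b}; new: +{b}
  S→B A B: FOLLOW(B) ⊇ FOLLOW(S) ⊇ {$}; new: +{$}
  FOLLOW(S)={$}  FOLLOW(A)={b}  FOLLOW(B)={$,b}
round 2: (no change)
  FOLLOW(S)={$}  FOLLOW(A)={b}  FOLLOW(B)={$,b}

FOLLOW(B) = ["$", "b"]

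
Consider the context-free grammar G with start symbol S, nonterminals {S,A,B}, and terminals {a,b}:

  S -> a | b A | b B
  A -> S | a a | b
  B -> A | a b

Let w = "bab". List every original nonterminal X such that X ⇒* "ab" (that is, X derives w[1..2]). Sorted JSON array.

Convert to CNF:
  S -> T1 A | T1 B | a
  A -> T0 T0 | T1 A | T1 B | a | b
  B -> T0 T0 | T0 T1 | T1 A | T1 B | a | b
  T0 -> a
  T1 -> b

Fill CYK table bottom-up — only the sub-triangle for w[1..2]:
  cell(1,1) a: {A,B,S,T0}  orig:{A,B,S}
  cell(2,2) b: {A,B,T1}  orig:{A,B}
  cell(1,2) ab: {B}

Original NTs in T[1,2] deriving "ab": ["B"]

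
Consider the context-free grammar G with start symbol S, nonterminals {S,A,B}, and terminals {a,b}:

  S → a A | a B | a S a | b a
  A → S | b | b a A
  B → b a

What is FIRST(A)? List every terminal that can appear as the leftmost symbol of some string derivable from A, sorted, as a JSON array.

FIRST iteration:
pass 1:
  A via A→b: +{b}
  B via B→b a: +{b}
  S via S→a A: +{a}
  S via S→b a: +{b}
  FIRST(S)={a,b}  FIRST(A)={b}  FIRST(B)={b}
pass 2:
  A via A→S: +{a}
  FIRST(S)={a,b}  FIRST(A)={a,b}  FIRST(B)={b}
pass 3: — fixpoint
  FIRST(S)={a,b}  FIRST(A)={a,b}  FIRST(B)={b}

FIRST(A) = ["a", "b"]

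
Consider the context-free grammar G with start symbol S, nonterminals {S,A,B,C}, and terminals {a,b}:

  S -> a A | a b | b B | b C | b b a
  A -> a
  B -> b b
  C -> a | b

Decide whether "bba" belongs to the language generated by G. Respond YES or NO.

CNF form of G:
  S -> T0 B | T0 C | T0 X2 | T1 A | T1 T0
  A -> a
  B -> T0 T0
  C -> a | b
  T0 -> b
  T1 -> a
  X2 -> T0 T1

Fill CYK table bottom-up:
  T[0,0] 'b' = {C,T0}  orig:{C}
  T[1,1] 'b' = {C,T0}  orig:{C}
  T[2,2] 'a' = {A,C,T1}  orig:{A,C}
  T[0,1] 'bb' = {B,S}
  T[1,2] 'ba' = {S,X2}  orig:{S}
  T[0,2] 'bba' = {S}

S ∈ T[0,2] ⇒ YES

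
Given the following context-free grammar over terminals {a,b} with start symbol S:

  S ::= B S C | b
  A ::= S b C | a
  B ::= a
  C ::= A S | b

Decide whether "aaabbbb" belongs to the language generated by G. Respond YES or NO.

CNF form of G:
  S -> B X2 | b
  A -> S X1 | a
  B -> a
  C -> A S | b
  T0 -> b
  X1 -> T0 C
  X2 -> S C

CYK fill:
  T[0,0] 'a' = {A,B}
  T[1,1] 'a' = {A,B}
  T[2,2] 'a' = {A,B}
  T[3,3] 'b' = {C,S,T0}  orig:{C,S}
  T[4,4] 'b' = {C,S,T0}  orig:{C,S}
  T[5,5] 'b' = {C,S,T0}  orig:{C,S}
  T[6,6] 'b' = {C,S,T0}  orig:{C,S}
  T[0,1] 'aa' = ∅
  T[1,2] 'aa' = ∅
  T[2,3] 'ab' = {C}
  T[3,4] 'bb' = {X1,X2}  orig:{}
  T[4,5] 'bb' = {X1,X2}  orig:{}
  T[5,6] 'bb' = {X1,X2}  orig:{}
  T[0,2] 'aaa' = ∅
  T[1,3] 'aab' = ∅
  T[2,4] 'abb' = {S}
  T[3,5] 'bbb' = {A}
  T[4,6] 'bbb' = {A}
  T[0,3] 'aaab' = ∅
  T[1,4] 'aabb' = {C}
  T[2,5] 'abbb' = {X2}  orig:{}
  T[3,6] 'bbbb' = {C}
  T[0,4] 'aaabb' = ∅
  T[1,5] 'aabbb' = {S}
  T[2,6] 'abbbb' = {A}
  T[0,5] 'aaabbb' = {C}
  T[1,6] 'aabbbb' = {X2}  orig:{}
  T[0,6] 'aaabbbb' = {S}

S ∈ T[0,6] ⇒ YES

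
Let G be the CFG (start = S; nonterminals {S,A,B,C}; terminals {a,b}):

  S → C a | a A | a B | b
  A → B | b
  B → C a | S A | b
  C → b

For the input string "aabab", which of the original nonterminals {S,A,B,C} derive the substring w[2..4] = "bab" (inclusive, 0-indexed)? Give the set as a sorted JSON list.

Convert to CNF:
  S -> C T0 | T0 A | T0 B | b
  A -> C T0 | S A | b
  B -> C T0 | S A | b
  C -> b
  T0 -> a

CYK table (by increasing span) (cells [i..j] with 2 ≤ i ≤ j ≤ 4 only):
  [2..2]={A,B,C,S}  "b"
  [3..3]={T0}  "a"  orig:{}
  [4..4]={A,B,C,S}  "b"
  [2..3]={A,B,S}  "ba"
  [3..4]={S}  "ab"
  [2..4]={A,B}  "bab"

Original NTs in T[2,4] deriving "bab": ["A", "B"]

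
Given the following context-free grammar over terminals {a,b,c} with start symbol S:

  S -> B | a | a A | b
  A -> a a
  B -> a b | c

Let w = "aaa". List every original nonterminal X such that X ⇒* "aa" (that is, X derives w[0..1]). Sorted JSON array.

CNF form of G:
  S -> T0 A | T0 T1 | a | b | c
  A -> T0 T0
  B -> T0 T1 | c
  T0 -> a
  T1 -> b

CYK table (by increasing span), restricted to cells inside w[0..1]:
  cell(0,0) a: {S,T0}  orig:{S}
  cell(1,1) a: {S,T0}  orig:{S}
  cell(0,1) aa: {A}

Original NTs in T[0,1] deriving "aa": ["A"]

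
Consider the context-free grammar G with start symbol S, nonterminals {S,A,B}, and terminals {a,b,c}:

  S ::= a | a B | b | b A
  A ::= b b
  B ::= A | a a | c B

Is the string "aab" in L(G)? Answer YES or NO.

CNF form of G:
  S -> T0 A | T1 B | a | b
  A -> T0 T0
  B -> T0 T0 | T1 T1 | T2 B
  T0 -> b
  T1 -> a
  T2 -> c

CYK table (by increasing span):
  [0..0]={S,T1}  "a"  orig:{S}
  [1..1]={S,T1}  "a"  orig:{S}
  [2..2]={S,T0}  "b"  orig:{S}
  [0..1]={B}  "aa"
  [1..2]=∅  "ab"
  [0..2]=∅  "aab"

S ∉ T[0,2] ⇒ NO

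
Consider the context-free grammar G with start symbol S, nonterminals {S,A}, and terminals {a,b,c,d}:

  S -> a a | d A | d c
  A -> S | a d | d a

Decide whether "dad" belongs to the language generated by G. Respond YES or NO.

Convert to CNF:
  S -> T0 T0 | T1 A | T1 T2
  A -> T0 T0 | T0 T1 | T1 A | T1 T0 | T1 T2
  T0 -> a
  T1 -> d
  T2 -> c

CYK table (by increasing span):
  cell(0,0) d: {T1}  orig:{}
  cell(1,1) a: {T0}  orig:{}
  cell(2,2) d: {T1}  orig:{}
  cell(0,1) da: {A}
  cell(1,2) ad: {A}
  cell(0,2) dad: {A,S}

S ∈ T[0,2] ⇒ YES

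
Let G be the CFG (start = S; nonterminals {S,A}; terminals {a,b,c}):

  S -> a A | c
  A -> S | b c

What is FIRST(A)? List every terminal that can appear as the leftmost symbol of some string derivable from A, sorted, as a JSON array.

Compute FIRST by fixpoint:
iter 1:
  A via A→b c: +{b}
  S via S→a A: +{a}
  S via S→c: +{c}
  FIRST[S]={a,c}  FIRST[A]={b}
iter 2:
  A via A→S: +{a,c}
  FIRST[S]={a,c}  FIRST[A]={a,b,c}
iter 3: — fixpoint
  FIRST[S]={a,c}  FIRST[A]={a,b,c}

FIRST(A) = ["a", "b", "c"]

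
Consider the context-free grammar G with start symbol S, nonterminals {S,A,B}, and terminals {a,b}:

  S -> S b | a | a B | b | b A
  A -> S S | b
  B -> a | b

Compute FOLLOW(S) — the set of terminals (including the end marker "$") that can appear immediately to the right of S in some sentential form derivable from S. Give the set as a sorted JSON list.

FIRST iteration:
[1]
  A via A→b: +{b}
  B via B→a: +{a}
  B via B→b: +{b}
  S via S→a: +{a}
  S via S→b: +{b}
  S: {a,b}  A: {b}  B: {a,b}
[2]
  A via A→S S: +{a}
  S: {a,b}  A: {a,b}  B: {a,b}
[3] done
  S: {a,b}  A: {a,b}  B: {a,b}

Compute FOLLOW by fixpoint:
FOLLOW(S) := {$}
round 1:
  A→S S: FOLLOW(S) ⊇ FIRST(S) = {a,b}; new: +{a,b}
  S→a B: FOLLOW(B) ⊇ FOLLOW(S) ⊇ {$,a,b}; new: +{$,a,b}
  S→b A: FOLLOW(A) ⊇ FOLLOW(S) ⊇ {$,a,b}; new: +{$,a,b}
  S: {$,a,b}  A: {$,a,b}  B: {$,a,b}
round 2: done
  S: {$,a,b}  A: {$,a,b}  B: {$,a,b}

FOLLOW(S) = ["$", "a", "b"]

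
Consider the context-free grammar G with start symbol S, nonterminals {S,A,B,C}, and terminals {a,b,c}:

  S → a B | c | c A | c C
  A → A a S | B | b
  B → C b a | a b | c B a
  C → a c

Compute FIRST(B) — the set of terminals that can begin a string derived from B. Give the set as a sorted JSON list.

FIRST sets, iterate to fixpoint:
[1]
  A via A→b: +{b}
  B via B→a b: +{a}
  B via B→c B a: +{c}
  C via C→a c: +{a}
  S via S→a B: +{a}
  S via S→c: +{c}
  FIRST(S)={a,c}  FIRST(A)={b}  FIRST(B)={a,c}  FIRST(C)={a}
[2]
  A via A→B: +{a,c}
  FIRST(S)={a,c}  FIRST(A)={a,b,c}  FIRST(B)={a,c}  FIRST(C)={a}
[3] (no change)
  FIRST(S)={a,c}  FIRST(A)={a,b,c}  FIRST(B)={a,c}  FIRST(C)={a}

FIRST(B) = ["a", "c"]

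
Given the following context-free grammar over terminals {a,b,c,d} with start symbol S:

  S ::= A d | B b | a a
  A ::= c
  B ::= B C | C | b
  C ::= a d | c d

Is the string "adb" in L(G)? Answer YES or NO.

CNF form of G:
  S -> A T1 | B T3 | T0 T0
  A -> c
  B -> B C | T0 T1 | T2 T1 | b
  C -> T0 T1 | T2 T1
  T0 -> a
  T1 -> d
  T2 -> c
  T3 -> b

Fill CYK table bottom-up:
  T[0,0] 'a' = {T0}  orig:{}
  T[1,1] 'd' = {T1}  orig:{}
  T[2,2] 'b' = {B,T3}  orig:{B}
  T[0,1] 'ad' = {B,C}
  T[1,2] 'db' = ∅
  T[0,2] 'adb' = {S}

S ∈ T[0,2] ⇒ YES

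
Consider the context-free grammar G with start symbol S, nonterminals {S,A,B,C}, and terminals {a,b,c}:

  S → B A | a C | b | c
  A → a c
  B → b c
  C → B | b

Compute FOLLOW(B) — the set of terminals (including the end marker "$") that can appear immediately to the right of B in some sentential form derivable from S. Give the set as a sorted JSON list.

FIRST iteration:
iter 1:
  A via A→a c: +{a}
  B via B→b c: +{b}
  C via C→B: +{b}
  S via S→B A: +{b}
  S via S→a C: +{a}
  S via S→c: +{c}
  FIRST[S]={a,b,c}  FIRST[A]={a}  FIRST[B]={b}  FIRST[C]={b}
iter 2: (stable)
  FIRST[S]={a,b,c}  FIRST[A]={a}  FIRST[B]={b}  FIRST[C]={b}

FOLLOW iteration:
FOLLOW(S) := {$}
[1]
  S→B A: FOLLOW(B) ⊇ FIRST(A) = {a}; new: +{a}
  S→B A: FOLLOW(A) ⊇ FOLLOW(S) ⊇ {$}; new: +{$}
  S→a C: FOLLOW(C) ⊇ FOLLOW(S) ⊇ {$}; new: +{$}
  FOLLOW[S]={$}  FOLLOW[A]={$}  FOLLOW[B]={a}  FOLLOW[C]={$}
[2]
  C→B: FOLLOW(B) ⊇ FOLLOW(C) ⊇ {$}; new: +{$}
  FOLLOW[S]={$}  FOLLOW[A]={$}  FOLLOW[B]={$,a}  FOLLOW[C]={$}
[3] (stable)
  FOLLOW[S]={$}  FOLLOW[A]={$}  FOLLOW[B]={$,a}  FOLLOW[C]={$}

FOLLOW(B) = ["$", "a"]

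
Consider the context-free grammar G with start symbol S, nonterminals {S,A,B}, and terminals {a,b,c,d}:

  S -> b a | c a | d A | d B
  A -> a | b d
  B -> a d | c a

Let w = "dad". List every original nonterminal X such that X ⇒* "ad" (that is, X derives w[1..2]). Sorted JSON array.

Convert to CNF:
  S -> T0 T2 | T1 A | T1 B | T3 T2
  A -> T0 T1 | a
  B -> T2 T1 | T3 T2
  T0 -> b
  T1 -> d
  T2 -> a
  T3 -> c

Fill CYK table bottom-up — only the sub-triangle for w[1..2]:
  cell(1,1) a: {A,T2}  orig:{A}
  cell(2,2) d: {T1}  orig:{}
  cell(1,2) ad: {B}

Original NTs in T[1,2] deriving "ad": ["B"]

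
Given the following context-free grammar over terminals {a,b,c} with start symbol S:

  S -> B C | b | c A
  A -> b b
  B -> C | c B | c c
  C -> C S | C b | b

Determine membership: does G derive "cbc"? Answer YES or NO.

CNF form of G:
  S -> B C | T1 A | b
  A -> T0 T0
  B -> C S | C T0 | T1 B | T1 T1 | b
  C -> C S | C T0 | b
  T0 -> b
  T1 -> c

CYK table (by increasing span):
  cell(0,0) c: {T1}  orig:{}
  cell(1,1) b: {B,C,S,T0}  orig:{B,C,S}
  cell(2,2) c: {T1}  orig:{}
  cell(0,1) cb: {B}
  cell(1,2) bc: ∅
  cell(0,2) cbc: ∅

S ∉ T[0,2] ⇒ NO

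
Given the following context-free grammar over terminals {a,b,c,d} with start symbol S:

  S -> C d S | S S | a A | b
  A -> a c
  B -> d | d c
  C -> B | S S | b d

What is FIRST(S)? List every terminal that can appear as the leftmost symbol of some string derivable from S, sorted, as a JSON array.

FIRST iteration:
[1]
  A via A→a c: +{a}
  B via B→d: +{d}
  C via C→B: +{d}
  C via C→b d: +{b}
  S via S→C d S: +{b,d}
  S via S→a A: +{a}
  S: {a,b,d}  A: {a}  B: {d}  C: {b,d}
[2]
  C via C→S S: +{a}
  S: {a,b,d}  A: {a}  B: {d}  C: {a,b,d}
[3] done
  S: {a,b,d}  A: {a}  B: {d}  C: {a,b,d}

FIRST(S) = ["a", "b", "d"]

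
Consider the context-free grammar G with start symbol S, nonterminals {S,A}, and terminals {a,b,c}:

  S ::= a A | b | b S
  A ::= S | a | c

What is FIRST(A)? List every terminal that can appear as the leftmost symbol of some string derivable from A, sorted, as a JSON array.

FIRST iteration:
pass 1:
  A via A→a: +{a}
  A via A→c: +{c}
  S via S→a A: +{a}
  S via S→b: +{b}
  FIRST(S)={a,b}  FIRST(A)={a,c}
pass 2:
  A via A→S: +{b}
  FIRST(S)={a,b}  FIRST(A)={a,b,c}
pass 3: (no change)
  FIRST(S)={a,b}  FIRST(A)={a,b,c}

FIRST(A) = ["a", "b", "c"]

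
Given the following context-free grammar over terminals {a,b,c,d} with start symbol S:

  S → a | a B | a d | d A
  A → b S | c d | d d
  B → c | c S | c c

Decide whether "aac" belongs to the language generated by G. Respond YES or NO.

Convert to CNF:
  S -> T2 A | T3 B | T3 T2 | a
  A -> T0 S | T1 T2 | T2 T2
  B -> T1 S | T1 T1 | c
  T0 -> b
  T1 -> c
  T2 -> d
  T3 -> a

CYK table (by increasing span):
  cell(0,0) a: {S,T3}  orig:{S}
  cell(1,1) a: {S,T3}  orig:{S}
  cell(2,2) c: {B,T1}  orig:{B}
  cell(0,1) aa: ∅
  cell(1,2) ac: {S}
  cell(0,2) aac: ∅

S ∉ T[0,2] ⇒ NO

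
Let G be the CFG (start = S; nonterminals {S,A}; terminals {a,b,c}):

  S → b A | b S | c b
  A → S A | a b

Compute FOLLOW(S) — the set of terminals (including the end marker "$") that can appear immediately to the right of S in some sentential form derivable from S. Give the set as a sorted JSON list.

FIRST sets, iterate to fixpoint:
iter 1:
  A via A→a b: +{a}
  S via S→b A: +{b}
  S via S→c b: +{c}
  FIRST[S]={b,c}  FIRST[A]={a}
iter 2:
  A via A→S A: +{b,c}
  FIRST[S]={b,c}  FIRST[A]={a,b,c}
iter 3: done
  FIRST[S]={b,c}  FIRST[A]={a,b,c}

FOLLOW iteration:
initialize: $ ∈ FOLLOW(S)
round 1:
  A→S A: FOLLOW(S) ⊇ FIRST(A) = {a,b,c}; new: +{a,b,c}
  S→b A: FOLLOW(A) ⊇ FOLLOW(S) ⊇ {$,a,b,c}; new: +{$,a,b,c}
  S: {$,a,b,c}  A: {$,a,b,c}
round 2: (stable)
  S: {$,a,b,c}  A: {$,a,b,c}

FOLLOW(S) = ["$", "a", "b", "c"]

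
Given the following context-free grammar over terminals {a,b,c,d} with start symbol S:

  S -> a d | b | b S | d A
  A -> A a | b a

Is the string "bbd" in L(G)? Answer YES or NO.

CNF form of G:
  S -> T0 T2 | T1 S | T2 A | b
  A -> A T0 | T1 T0
  T0 -> a
  T1 -> b
  T2 -> d

CYK fill:
  cell(0,0) b: {S,T1}  orig:{S}
  cell(1,1) b: {S,T1}  orig:{S}
  cell(2,2) d: {T2}  orig:{}
  cell(0,1) bb: {S}
  cell(1,2) bd: ∅
  cell(0,2) bbd: ∅

S ∉ T[0,2] ⇒ NO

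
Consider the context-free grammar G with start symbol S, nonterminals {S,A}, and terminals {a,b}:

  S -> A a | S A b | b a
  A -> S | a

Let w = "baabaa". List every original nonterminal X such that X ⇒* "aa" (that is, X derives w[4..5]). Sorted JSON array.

Convert to CNF:
  S -> A T0 | S X3 | T1 T0
  A -> A T0 | S X2 | T1 T0 | a
  T0 -> a
  T1 -> b
  X2 -> A T1
  X3 -> A T1

CYK table (by increasing span), restricted to cells inside w[4..5]:
  [4..4]={A,T0}  "a"  orig:{A}
  [5..5]={A,T0}  "a"  orig:{A}
  [4..5]={A,S}  "aa"

Original NTs in T[4,5] deriving "aa": ["A", "S"]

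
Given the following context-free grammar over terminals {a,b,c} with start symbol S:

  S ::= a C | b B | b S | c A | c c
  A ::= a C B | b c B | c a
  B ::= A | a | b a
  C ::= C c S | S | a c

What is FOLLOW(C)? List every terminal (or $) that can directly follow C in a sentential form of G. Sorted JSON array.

Compute FIRST by fixpoint:
iter 1:
  A via A→a C B: +{a}
  A via A→b c B: +{b}
  A via A→c a: +{c}
  B via B→A: +{a,b,c}
  C via C→a c: +{a}
  S via S→a C: +{a}
  S via S→b B: +{b}
  S via S→c A: +{c}
  FIRST[S]={a,b,c}  FIRST[A]={a,b,c}  FIRST[B]={a,b,c}  FIRST[C]={a}
iter 2:
  C via C→S: +{b,c}
  FIRST[S]={a,b,c}  FIRST[A]={a,b,c}  FIRST[B]={a,b,c}  FIRST[C]={a,b,c}
iter 3: (no change)
  FIRST[S]={a,b,c}  FIRST[A]={a,b,c}  FIRST[B]={a,b,c}  FIRST[C]={a,b,c}

FOLLOW iteration:
FOLLOW(S) := {$}
round 1:
  A→a C B: FOLLOW(C) ⊇ FIRST(B) = {a,b,c}; new: +{a,b,c}
  C→C c S: FOLLOW(S) ⊇ FOLLOW(C) ⊇ {a,b,c}; new: +{a,b,c}
  S→a C: FOLLOW(C) ⊇ FOLLOW(S) ⊇ {$,a,b,c}; new: +{$}
  S→b B: FOLLOW(B) ⊇ FOLLOW(S) ⊇ {$,a,b,c}; new: +{$,a,b,c}
  S→c A: FOLLOW(A) ⊇ FOLLOW(S) ⊇ {$,a,b,c}; new: +{$,a,b,c}
  FOLLOW(S)={$,a,b,c}  FOLLOW(A)={$,a,b,c}  FOLLOW(B)={$,a,b,c}  FOLLOW(C)={$,a,b,c}
round 2: done
  FOLLOW(S)={$,a,b,c}  FOLLOW(A)={$,a,b,c}  FOLLOW(B)={$,a,b,c}  FOLLOW(C)={$,a,b,c}

FOLLOW(C) = ["$", "a", "b", "c"]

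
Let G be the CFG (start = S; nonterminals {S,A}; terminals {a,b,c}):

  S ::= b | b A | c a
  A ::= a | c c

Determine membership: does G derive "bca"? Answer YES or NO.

Convert to CNF:
  S -> T0 T2 | T1 A | b
  A -> T0 T0 | a
  T0 -> c
  T1 -> b
  T2 -> a

Fill CYK table bottom-up:
  [0..0]={S,T1}  "b"  orig:{S}
  [1..1]={T0}  "c"  orig:{}
  [2..2]={A,T2}  "a"  orig:{A}
  [0..1]=∅  "bc"
  [1..2]={S}  "ca"
  [0..2]=∅  "bca"

S ∉ T[0,2] ⇒ NO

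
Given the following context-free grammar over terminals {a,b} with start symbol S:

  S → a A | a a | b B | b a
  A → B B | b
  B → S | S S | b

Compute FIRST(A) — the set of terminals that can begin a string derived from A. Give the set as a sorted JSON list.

Compute FIRST by fixpoint:
[1]
  A via A→b: +{b}
  B via B→b: +{b}
  S via S→a A: +{a}
  S via S→b B: +{b}
  S: {a,b}  A: {b}  B: {b}
[2]
  B via B→S: +{a}
  S: {a,b}  A: {b}  B: {a,b}
[3]
  A via A→B B: +{a}
  S: {a,b}  A: {a,b}  B: {a,b}
[4] (no change)
  S: {a,b}  A: {a,b}  B: {a,b}

FIRST(A) = ["a", "b"]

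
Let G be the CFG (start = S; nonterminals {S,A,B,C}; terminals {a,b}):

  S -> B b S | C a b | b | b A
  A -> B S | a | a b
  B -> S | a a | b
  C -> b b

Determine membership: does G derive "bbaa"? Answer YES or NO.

CNF form of G:
  S -> B X4 | C X5 | T1 A | b
  A -> B S | T0 T1 | a
  B -> B X2 | C X3 | T0 T0 | T1 A | b
  C -> T1 T1
  T0 -> a
  T1 -> b
  X2 -> T1 S
  X3 -> T0 T1
  X4 -> T1 S
  X5 -> T0 T1

Fill CYK table bottom-up:
  cell(0,0) b: {B,S,T1}  orig:{B,S}
  cell(1,1) b: {B,S,T1}  orig:{B,S}
  cell(2,2) a: {A,T0}  orig:{A}
  cell(3,3) a: {A,T0}  orig:{A}
  cell(0,1) bb: {A,C,X2,X4}  orig:{A,C}
  cell(1,2) ba: {B,S}
  cell(2,3) aa: {B}
  cell(0,2) bba: {A,X2,X4}  orig:{A}
  cell(1,3) baa: ∅
  cell(0,3) bbaa: ∅

S ∉ T[0,3] ⇒ NO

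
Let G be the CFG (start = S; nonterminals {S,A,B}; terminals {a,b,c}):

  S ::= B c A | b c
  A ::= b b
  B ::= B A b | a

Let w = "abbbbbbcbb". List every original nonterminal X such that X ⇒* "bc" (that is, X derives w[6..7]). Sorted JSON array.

CNF form of G:
  S -> B X3 | T0 T1
  A -> T0 T0
  B -> B X2 | a
  T0 -> b
  T1 -> c
  X2 -> A T0
  X3 -> T1 A

CYK table (by increasing span) (cells [i..j] with 6 ≤ i ≤ j ≤ 7 only):
  cell(6,6) b: {T0}  orig:{}
  cell(7,7) c: {T1}  orig:{}
  cell(6,7) bc: {S}

Original NTs in T[6,7] deriving "bc": ["S"]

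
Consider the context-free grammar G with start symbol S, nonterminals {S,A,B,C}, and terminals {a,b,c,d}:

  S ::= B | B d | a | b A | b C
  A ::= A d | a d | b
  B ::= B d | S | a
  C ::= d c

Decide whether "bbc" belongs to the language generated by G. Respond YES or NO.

CNF form of G:
  S -> B T0 | T2 A | T2 C | a
  A -> A T0 | T1 T0 | b
  B -> B T0 | T2 A | T2 C | a
  C -> T0 T3
  T0 -> d
  T1 -> a
  T2 -> b
  T3 -> c

CYK table (by increasing span):
  T[0,0] 'b' = {A,T2}  orig:{A}
  T[1,1] 'b' = {A,T2}  orig:{A}
  T[2,2] 'c' = {T3}  orig:{}
  T[0,1] 'bb' = {B,S}
  T[1,2] 'bc' = ∅
  T[0,2] 'bbc' = ∅

S ∉ T[0,2] ⇒ NO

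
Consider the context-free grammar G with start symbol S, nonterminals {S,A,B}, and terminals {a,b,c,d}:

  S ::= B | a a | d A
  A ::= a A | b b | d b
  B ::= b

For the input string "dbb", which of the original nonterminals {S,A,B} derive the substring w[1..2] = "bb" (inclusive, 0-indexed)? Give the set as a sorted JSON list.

CNF form of G:
  S -> T0 T0 | T2 A | b
  A -> T0 A | T1 T1 | T2 T1
  B -> b
  T0 -> a
  T1 -> b
  T2 -> d

Fill CYK table bottom-up, restricted to cells inside w[1..2]:
  [1..1]={B,S,T1}  "b"  orig:{B,S}
  [2..2]={B,S,T1}  "b"  orig:{B,S}
  [1..2]={A}  "bb"

Original NTs in T[1,2] deriving "bb": ["A"]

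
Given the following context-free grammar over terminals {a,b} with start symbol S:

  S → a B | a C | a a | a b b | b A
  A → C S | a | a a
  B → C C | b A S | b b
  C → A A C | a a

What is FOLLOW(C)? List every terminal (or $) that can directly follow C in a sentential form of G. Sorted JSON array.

Compute FIRST by fixpoint:
pass 1:
  A via A→a: +{a}
  B via B→b A S: +{b}
  C via C→A A C: +{a}
  S via S→a B: +{a}
  S via S→b A: +{b}
  S: {a,b}  A: {a}  B: {b}  C: {a}
pass 2:
  B via B→C C: +{a}
  S: {a,b}  A: {a}  B: {a,b}  C: {a}
pass 3: (stable)
  S: {a,b}  A: {a}  B: {a,b}  C: {a}

FOLLOW sets:
seed FOLLOW(S) with $
round 1:
  A→C S: FOLLOW(C) ⊇ FIRST(S) = {a,b}; new: +{a,b}
  B→b A S: FOLLOW(A) ⊇ FIRST(S) = {a,b}; new: +{a,b}
  S→a B: FOLLOW(B) ⊇ FOLLOW(S) ⊇ {$}; new: +{$}
  S→a C: FOLLOW(C) ⊇ FOLLOW(S) ⊇ {$}; new: +{$}
  S→b A: FOLLOW(A) ⊇ FOLLOW(S) ⊇ {$}; new: +{$}
  FOLLOW[S]={$}  FOLLOW[A]={$,a,b}  FOLLOW[B]={$}  FOLLOW[C]={$,a,b}
round 2:
  A→C S: FOLLOW(S) ⊇ FOLLOW(A) ⊇ {$,a,b}; new: +{a,b}
  S→a B: FOLLOW(B) ⊇ FOLLOW(S) ⊇ {$,a,b}; new: +{a,b}
  FOLLOW[S]={$,a,b}  FOLLOW[A]={$,a,b}  FOLLOW[B]={$,a,b}  FOLLOW[C]={$,a,b}
round 3: (stable)
  FOLLOW[S]={$,a,b}  FOLLOW[A]={$,a,b}  FOLLOW[B]={$,a,b}  FOLLOW[C]={$,a,b}

FOLLOW(C) = ["$", "a", "b"]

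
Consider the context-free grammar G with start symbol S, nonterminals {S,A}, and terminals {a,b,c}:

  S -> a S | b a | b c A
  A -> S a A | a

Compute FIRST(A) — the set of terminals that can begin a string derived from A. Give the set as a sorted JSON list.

FIRST sets, iterate to fixpoint:
round 1:
  A via A→a: +{a}
  S via S→a S: +{a}
  S via S→b a: +{b}
  S: {a,b}  A: {a}
round 2:
  A via A→S a A: +{b}
  S: {a,b}  A: {a,b}
round 3: (no change)
  S: {a,b}  A: {a,b}

FIRST(A) = ["a", "b"]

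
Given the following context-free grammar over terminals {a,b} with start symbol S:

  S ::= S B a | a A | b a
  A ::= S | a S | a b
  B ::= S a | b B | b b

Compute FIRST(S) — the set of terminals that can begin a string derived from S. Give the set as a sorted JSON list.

FIRST iteration:
round 1:
  A via A→a S: +{a}
  B via B→b B: +{b}
  S via S→a A: +{a}
  S via S→b a: +{b}
  FIRST[S]={a,b}  FIRST[A]={a}  FIRST[B]={b}
round 2:
  A via A→S: +{b}
  B via B→S a: +{a}
  FIRST[S]={a,b}  FIRST[A]={a,b}  FIRST[B]={a,b}
round 3: — fixpoint
  FIRST[S]={a,b}  FIRST[A]={a,b}  FIRST[B]={a,b}

FIRST(S) = ["a", "b"]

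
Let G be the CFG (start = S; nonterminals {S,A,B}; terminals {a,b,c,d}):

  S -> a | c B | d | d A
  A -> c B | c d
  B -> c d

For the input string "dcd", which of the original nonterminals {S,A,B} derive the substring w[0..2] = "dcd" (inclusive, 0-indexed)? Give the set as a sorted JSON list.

CNF form of G:
  S -> T0 B | T1 A | a | d
  A -> T0 B | T0 T1
  B -> T0 T1
  T0 -> c
  T1 -> d

Fill CYK table bottom-up, restricted to cells inside w[0..2]:
  cell(0,0) d: {S,T1}  orig:{S}
  cell(1,1) c: {T0}  orig:{}
  cell(2,2) d: {S,T1}  orig:{S}
  cell(0,1) dc: ∅
  cell(1,2) cd: {A,B}
  cell(0,2) dcd: {S}

Original NTs in T[0,2] deriving "dcd": ["S"]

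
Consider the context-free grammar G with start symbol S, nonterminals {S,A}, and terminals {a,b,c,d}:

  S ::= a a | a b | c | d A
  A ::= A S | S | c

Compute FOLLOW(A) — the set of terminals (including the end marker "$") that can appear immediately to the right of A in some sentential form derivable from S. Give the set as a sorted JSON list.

Compute FIRST by fixpoint:
round 1:
  A via A→c: +{c}
  S via S→a a: +{a}
  S via S→c: +{c}
  S via S→d A: +{d}
  FIRST[S]={a,c,d}  FIRST[A]={c}
round 2:
  A via A→S: +{a,d}
  FIRST[S]={a,c,d}  FIRST[A]={a,c,d}
round 3: done
  FIRST[S]={a,c,d}  FIRST[A]={a,c,d}

FOLLOW iteration:
initialize: $ ∈ FOLLOW(S)
iter 1:
  A→A S: FOLLOW(A) ⊇ FIRST(S) = {a,c,d}; new: +{a,c,d}
  A→A S: FOLLOW(S) ⊇ FOLLOW(A) ⊇ {a,c,d}; new: +{a,c,d}
  S→d A: FOLLOW(A) ⊇ FOLLOW(S) ⊇ {$,a,c,d}; new: +{$}
  S: {$,a,c,d}  A: {$,a,c,d}
iter 2: (stable)
  S: {$,a,c,d}  A: {$,a,c,d}

FOLLOW(A) = ["$", "a", "c", "d"]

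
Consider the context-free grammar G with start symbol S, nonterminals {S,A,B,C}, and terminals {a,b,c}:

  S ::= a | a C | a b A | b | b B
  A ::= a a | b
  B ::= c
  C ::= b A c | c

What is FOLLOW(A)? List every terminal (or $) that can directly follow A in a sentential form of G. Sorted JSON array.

FIRST sets, iterate to fixpoint:
round 1:
  A via A→a a: +{a}
  A via A→b: +{b}
  B via B→c: +{c}
  C via C→b A c: +{b}
  C via C→c: +{c}
  S via S→a: +{a}
  S via S→b: +{b}
  FIRST(S)={a,b}  FIRST(A)={a,b}  FIRST(B)={c}  FIRST(C)={b,c}
round 2: (stable)
  FIRST(S)={a,b}  FIRST(A)={a,b}  FIRST(B)={c}  FIRST(C)={b,c}

FOLLOW sets:
initialize: $ ∈ FOLLOW(S)
iter 1:
  C→b A c: FOLLOW(A) ⊇ FIRST(c) = {c}; new: +{c}
  S→a C: FOLLOW(C) ⊇ FOLLOW(S) ⊇ {$}; new: +{$}
  S→a b A: FOLLOW(A) ⊇ FOLLOW(S) ⊇ {$}; new: +{$}
  S→b B: FOLLOW(B) ⊇ FOLLOW(S) ⊇ {$}; new: +{$}
  S: {$}  A: {$,c}  B: {$}  C: {$}
iter 2: — fixpoint
  S: {$}  A: {$,c}  B: {$}  C: {$}

FOLLOW(A) = ["$", "c"]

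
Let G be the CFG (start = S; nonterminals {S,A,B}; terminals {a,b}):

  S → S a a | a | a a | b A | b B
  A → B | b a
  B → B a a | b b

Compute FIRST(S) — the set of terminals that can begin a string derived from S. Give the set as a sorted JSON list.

FIRST sets, iterate to fixpoint:
iter 1:
  A via A→b a: +{b}
  B via B→b b: +{b}
  S via S→a: +{a}
  S via S→b A: +{b}
  FIRST(S)={a,b}  FIRST(A)={b}  FIRST(B)={b}
iter 2: (no change)
  FIRST(S)={a,b}  FIRST(A)={b}  FIRST(B)={b}

FIRST(S) = ["a", "b"]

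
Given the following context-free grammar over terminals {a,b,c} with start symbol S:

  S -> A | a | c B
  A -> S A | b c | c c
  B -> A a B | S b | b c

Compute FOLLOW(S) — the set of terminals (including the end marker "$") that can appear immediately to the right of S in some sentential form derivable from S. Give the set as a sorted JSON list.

FIRST sets, iterate to fixpoint:
pass 1:
  A via A→b c: +{b}
  A via A→c c: +{c}
  B via B→A a B: +{b,c}
  S via S→A: +{b,c}
  S via S→a: +{a}
  FIRST(S)={a,b,c}  FIRST(A)={b,c}  FIRST(B)={b,c}
pass 2:
  A via A→S A: +{a}
  B via B→A a B: +{a}
  FIRST(S)={a,b,c}  FIRST(A)={a,b,c}  FIRST(B)={a,b,c}
pass 3: done
  FIRST(S)={a,b,c}  FIRST(A)={a,b,c}  FIRST(B)={a,b,c}

Compute FOLLOW by fixpoint:
seed FOLLOW(S) with $
iter 1:
  A→S A: FOLLOW(S) ⊇ FIRST(A) = {a,b,c}; new: +{a,b,c}
  B→A a B: FOLLOW(A) ⊇ FIRST(a) = {a}; new: +{a}
  S→A: FOLLOW(A) ⊇ FOLLOW(S) ⊇ {$,a,b,c}; new: +{$,b,c}
  S→c B: FOLLOW(B) ⊇ FOLLOW(S) ⊇ {$,a,b,c}; new: +{$,a,b,c}
  S: {$,a,b,c}  A: {$,a,b,c}  B: {$,a,b,c}
iter 2: (no change)
  S: {$,a,b,c}  A: {$,a,b,c}  B: {$,a,b,c}

FOLLOW(S) = ["$", "a", "b", "c"]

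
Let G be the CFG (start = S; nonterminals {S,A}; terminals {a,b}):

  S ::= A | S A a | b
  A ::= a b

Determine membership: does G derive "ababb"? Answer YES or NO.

CNF form of G:
  S -> S X2 | T0 T1 | b
  A -> T0 T1
  T0 -> a
  T1 -> b
  X2 -> A T0

Fill CYK table bottom-up:
  T[0,0] 'a' = {T0}  orig:{}
  T[1,1] 'b' = {S,T1}  orig:{S}
  T[2,2] 'a' = {T0}  orig:{}
  T[3,3] 'b' = {S,T1}  orig:{S}
  T[4,4] 'b' = {S,T1}  orig:{S}
  T[0,1] 'ab' = {A,S}
  T[1,2] 'ba' = ∅
  T[2,3] 'ab' = {A,S}
  T[3,4] 'bb' = ∅
  T[0,2] 'aba' = {X2}  orig:{}
  T[1,3] 'bab' = ∅
  T[2,4] 'abb' = ∅
  T[0,3] 'abab' = ∅
  T[1,4] 'babb' = ∅
  T[0,4] 'ababb' = ∅

S ∉ T[0,4] ⇒ NO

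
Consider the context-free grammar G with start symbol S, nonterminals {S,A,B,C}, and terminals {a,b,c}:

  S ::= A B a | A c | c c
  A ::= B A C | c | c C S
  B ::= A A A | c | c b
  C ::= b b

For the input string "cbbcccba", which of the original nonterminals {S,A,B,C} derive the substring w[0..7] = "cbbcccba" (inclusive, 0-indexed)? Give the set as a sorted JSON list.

Convert to CNF:
  S -> A T0 | A X6 | T0 T0
  A -> B X3 | T0 X4 | c
  B -> A X5 | T0 T1 | c
  C -> T1 T1
  T0 -> c
  T1 -> b
  T2 -> a
  X3 -> A C
  X4 -> C S
  X5 -> A A
  X6 -> B T2

CYK fill (cells [i..j] with 0 ≤ i ≤ j ≤ 7 only):
  T[0,0] 'c' = {A,B,T0}  orig:{A,B}
  T[1,1] 'b' = {T1}  orig:{}
  T[2,2] 'b' = {T1}  orig:{}
  T[3,3] 'c' = {A,B,T0}  orig:{A,B}
  T[4,4] 'c' = {A,B,T0}  orig:{A,B}
  T[5,5] 'c' = {A,B,T0}  orig:{A,B}
  T[6,6] 'b' = {T1}  orig:{}
  T[7,7] 'a' = {T2}  orig:{}
  T[0,1] 'cb' = {B}
  T[1,2] 'bb' = {C}
  T[2,3] 'bc' = ∅
  T[3,4] 'cc' = {S,X5}  orig:{S}
  T[4,5] 'cc' = {S,X5}  orig:{S}
  T[5,6] 'cb' = {B}
  T[6,7] 'ba' = ∅
  T[0,2] 'cbb' = {X3}  orig:{}
  T[1,3] 'bbc' = ∅
  T[2,4] 'bcc' = ∅
  T[3,5] 'ccc' = {B}
  T[4,6] 'ccb' = ∅
  T[5,7] 'cba' = {X6}  orig:{}
  T[0,3] 'cbbc' = ∅
  T[1,4] 'bbcc' = {X4}  orig:{}
  T[2,5] 'bccc' = ∅
  T[3,6] 'cccb' = ∅
  T[4,7] 'ccba' = {S}
  T[0,4] 'cbbcc' = {A}
  T[1,5] 'bbccc' = ∅
  T[2,6] 'bcccb' = ∅
  T[3,7] 'cccba' = ∅
  T[0,5] 'cbbccc' = {S,X5}  orig:{S}
  T[1,6] 'bbcccb' = ∅
  T[2,7] 'bcccba' = ∅
  T[0,6] 'cbbcccb' = ∅
  T[1,7] 'bbcccba' = ∅
  T[0,7] 'cbbcccba' = {S}

Original NTs in T[0,7] deriving "cbbcccba": ["S"]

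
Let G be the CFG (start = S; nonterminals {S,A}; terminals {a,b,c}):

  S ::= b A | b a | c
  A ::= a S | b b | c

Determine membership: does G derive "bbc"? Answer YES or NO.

CNF form of G:
  S -> T1 A | T1 T0 | c
  A -> T0 S | T1 T1 | c
  T0 -> a
  T1 -> b

CYK fill:
  cell(0,0) b: {T1}  orig:{}
  cell(1,1) b: {T1}  orig:{}
  cell(2,2) c: {A,S}
  cell(0,1) bb: {A}
  cell(1,2) bc: {S}
  cell(0,2) bbc: ∅

S ∉ T[0,2] ⇒ NO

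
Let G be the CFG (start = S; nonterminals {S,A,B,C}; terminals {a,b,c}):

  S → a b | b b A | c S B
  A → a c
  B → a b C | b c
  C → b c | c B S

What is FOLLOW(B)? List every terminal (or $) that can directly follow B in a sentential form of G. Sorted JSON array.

Compute FIRST by fixpoint:
iter 1:
  A via A→a c: +{a}
  B via B→a b C: +{a}
  B via B→b c: +{b}
  C via C→b c: +{b}
  C via C→c B S: +{c}
  S via S→a b: +{a}
  S via S→b b A: +{b}
  S via S→c S B: +{c}
  FIRST(S)={a,b,c}  FIRST(A)={a}  FIRST(B)={a,b}  FIRST(C)={b,c}
iter 2: (stable)
  FIRST(S)={a,b,c}  FIRST(A)={a}  FIRST(B)={a,b}  FIRST(C)={b,c}

Compute FOLLOW by fixpoint:
FOLLOW(S) := {$}
iter 1:
  C→c B S: FOLLOW(B) ⊇ FIRST(S) = {a,b,c}; new: +{a,b,c}
  S→b b A: FOLLOW(A) ⊇ FOLLOW(S) ⊇ {$}; new: +{$}
  S→c S B: FOLLOW(S) ⊇ FIRST(B) = {a,b}; new: +{a,b}
  S→c S B: FOLLOW(B) ⊇ FOLLOW(S) ⊇ {$,a,b}; new: +{$}
  FOLLOW(S)={$,a,b}  FOLLOW(A)={$}  FOLLOW(B)={$,a,b,c}  FOLLOW(C)={}
iter 2:
  B→a b C: FOLLOW(C) ⊇ FOLLOW(B) ⊇ {$,a,b,c}; new: +{$,a,b,c}
  C→c B S: FOLLOW(S) ⊇ FOLLOW(C) ⊇ {$,a,b,c}; new: +{c}
  S→b b A: FOLLOW(A) ⊇ FOLLOW(S) ⊇ {$,a,b,c}; new: +{a,b,c}
  FOLLOW(S)={$,a,b,c}  FOLLOW(A)={$,a,b,c}  FOLLOW(B)={$,a,b,c}  FOLLOW(C)={$,a,b,c}
iter 3: done
  FOLLOW(S)={$,a,b,c}  FOLLOW(A)={$,a,b,c}  FOLLOW(B)={$,a,b,c}  FOLLOW(C)={$,a,b,c}

FOLLOW(B) = ["$", "a", "b", "c"]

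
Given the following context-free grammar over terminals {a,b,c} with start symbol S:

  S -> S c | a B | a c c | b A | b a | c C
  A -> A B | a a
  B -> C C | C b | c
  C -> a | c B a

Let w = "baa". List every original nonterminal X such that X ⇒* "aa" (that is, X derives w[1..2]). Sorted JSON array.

CNF form of G:
  S -> S T2 | T0 B | T0 X4 | T1 A | T1 T0 | T2 C
  A -> A B | T0 T0
  B -> C C | C T1 | c
  C -> T2 X3 | a
  T0 -> a
  T1 -> b
  T2 -> c
  X3 -> B T0
  X4 -> T2 T2

CYK fill, restricted to cells inside w[1..2]:
  [1..1]={C,T0}  "a"  orig:{C}
  [2..2]={C,T0}  "a"  orig:{C}
  [1..2]={A,B}  "aa"

Original NTs in T[1,2] deriving "aa": ["A", "B"]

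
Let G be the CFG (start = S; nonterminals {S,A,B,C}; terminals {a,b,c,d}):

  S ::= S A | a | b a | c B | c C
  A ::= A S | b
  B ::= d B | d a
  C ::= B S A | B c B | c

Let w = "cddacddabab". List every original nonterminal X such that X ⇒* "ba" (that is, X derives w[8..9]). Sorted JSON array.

CNF form of G:
  S -> S A | T2 B | T2 C | T3 T1 | a
  A -> A S | b
  B -> T0 B | T0 T1
  C -> B X4 | B X5 | c
  T0 -> d
  T1 -> a
  T2 -> c
  T3 -> b
  X4 -> S A
  X5 -> T2 B

CYK table (by increasing span), restricted to cells inside w[8..9]:
  cell(8,8) b: {A,T3}  orig:{A}
  cell(9,9) a: {S,T1}  orig:{S}
  cell(8,9) ba: {A,S}

Original NTs in T[8,9] deriving "ba": ["A", "S"]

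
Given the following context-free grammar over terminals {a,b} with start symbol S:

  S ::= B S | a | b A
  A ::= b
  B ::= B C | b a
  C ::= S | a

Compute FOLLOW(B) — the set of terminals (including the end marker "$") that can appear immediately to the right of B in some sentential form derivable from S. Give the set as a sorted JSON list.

FIRST sets, iterate to fixpoint:
iter 1:
  A via A→b: +{b}
  B via B→b a: +{b}
  C via C→a: +{a}
  S via S→B S: +{b}
  S via S→a: +{a}
  S: {a,b}  A: {b}  B: {b}  C: {a}
iter 2:
  C via C→S: +{b}
  S: {a,b}  A: {b}  B: {b}  C: {a,b}
iter 3: — fixpoint
  S: {a,b}  A: {b}  B: {b}  C: {a,b}

Compute FOLLOW by fixpoint:
initialize: $ ∈ FOLLOW(S)
[1]
  B→B C: FOLLOW(B) ⊇ FIRST(C) = {a,b}; new: +{a,b}
  B→B C: FOLLOW(C) ⊇ FOLLOW(B) ⊇ {a,b}; new: +{a,b}
  C→S: FOLLOW(S) ⊇ FOLLOW(C) ⊇ {a,b}; new: +{a,b}
  S→b A: FOLLOW(A) ⊇ FOLLOW(S) ⊇ {$,a,b}; new: +{$,a,b}
  FOLLOW[S]={$,a,b}  FOLLOW[A]={$,a,b}  FOLLOW[B]={a,b}  FOLLOW[C]={a,b}
[2] (stable)
  FOLLOW[S]={$,a,b}  FOLLOW[A]={$,a,b}  FOLLOW[B]={a,b}  FOLLOW[C]={a,b}

FOLLOW(B) = ["a", "b"]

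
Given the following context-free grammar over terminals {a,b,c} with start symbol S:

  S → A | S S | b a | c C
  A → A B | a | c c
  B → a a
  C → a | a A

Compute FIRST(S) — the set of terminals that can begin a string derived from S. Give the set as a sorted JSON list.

Compute FIRST by fixpoint:
iter 1:
  A via A→a: +{a}
  A via A→c c: +{c}
  B via B→a a: +{a}
  C via C→a: +{a}
  S via S→A: +{a,c}
  S via S→b a: +{b}
  FIRST(S)={a,b,c}  FIRST(A)={a,c}  FIRST(B)={a}  FIRST(C)={a}
iter 2: — fixpoint
  FIRST(S)={a,b,c}  FIRST(A)={a,c}  FIRST(B)={a}  FIRST(C)={a}

FIRST(S) = ["a", "b", "c"]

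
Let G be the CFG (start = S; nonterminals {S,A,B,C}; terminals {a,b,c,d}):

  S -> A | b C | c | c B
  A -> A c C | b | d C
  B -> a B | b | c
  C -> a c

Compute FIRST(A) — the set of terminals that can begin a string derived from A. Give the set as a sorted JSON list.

FIRST sets, iterate to fixpoint:
pass 1:
  A via A→b: +{b}
  A via A→d C: +{d}
  B via B→a B: +{a}
  B via B→b: +{b}
  B via B→c: +{c}
  C via C→a c: +{a}
  S via S→A: +{b,d}
  S via S→c: +{c}
  FIRST[S]={b,c,d}  FIRST[A]={b,d}  FIRST[B]={a,b,c}  FIRST[C]={a}
pass 2: (stable)
  FIRST[S]={b,c,d}  FIRST[A]={b,d}  FIRST[B]={a,b,c}  FIRST[C]={a}

FIRST(A) = ["b", "d"]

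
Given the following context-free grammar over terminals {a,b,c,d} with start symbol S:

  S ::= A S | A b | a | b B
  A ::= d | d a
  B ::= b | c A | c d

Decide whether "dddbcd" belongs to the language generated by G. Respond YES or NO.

Convert to CNF:
  S -> A S | A T3 | T3 B | a
  A -> T0 T1 | d
  B -> T2 A | T2 T0 | b
  T0 -> d
  T1 -> a
  T2 -> c
  T3 -> b

CYK table (by increasing span):
  cell(0,0) d: {A,T0}  orig:{A}
  cell(1,1) d: {A,T0}  orig:{A}
  cell(2,2) d: {A,T0}  orig:{A}
  cell(3,3) b: {B,T3}  orig:{B}
  cell(4,4) c: {T2}  orig:{}
  cell(5,5) d: {A,T0}  orig:{A}
  cell(0,1) dd: ∅
  cell(1,2) dd: ∅
  cell(2,3) db: {S}
  cell(3,4) bc: ∅
  cell(4,5) cd: {B}
  cell(0,2) ddd: ∅
  cell(1,3) ddb: {S}
  cell(2,4) dbc: ∅
  cell(3,5) bcd: {S}
  cell(0,3) dddb: {S}
  cell(1,4) ddbc: ∅
  cell(2,5) dbcd: {S}
  cell(0,4) dddbc: ∅
  cell(1,5) ddbcd: {S}
  cell(0,5) dddbcd: {S}

S ∈ T[0,5] ⇒ YES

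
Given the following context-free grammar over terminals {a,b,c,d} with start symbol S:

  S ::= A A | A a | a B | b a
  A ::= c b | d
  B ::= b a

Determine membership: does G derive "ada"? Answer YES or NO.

CNF form of G:
  S -> A A | A T2 | T1 T2 | T2 B
  A -> T0 T1 | d
  B -> T1 T2
  T0 -> c
  T1 -> b
  T2 -> a

Fill CYK table bottom-up:
  [0..0]={T2}  "a"  orig:{}
  [1..1]={A}  "d"
  [2..2]={T2}  "a"  orig:{}
  [0..1]=∅  "ad"
  [1..2]={S}  "da"
  [0..2]=∅  "ada"

S ∉ T[0,2] ⇒ NO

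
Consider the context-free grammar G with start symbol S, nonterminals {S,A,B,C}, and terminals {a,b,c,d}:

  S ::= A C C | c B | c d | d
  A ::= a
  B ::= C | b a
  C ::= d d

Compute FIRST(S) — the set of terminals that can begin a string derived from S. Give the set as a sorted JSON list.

FIRST iteration:
[1]
  A via A→a: +{a}
  B via B→b a: +{b}
  C via C→d d: +{d}
  S via S→A C C: +{a}
  S via S→c B: +{c}
  S via S→d: +{d}
  FIRST(S)={a,c,d}  FIRST(A)={a}  FIRST(B)={b}  FIRST(C)={d}
[2]
  B via B→C: +{d}
  FIRST(S)={a,c,d}  FIRST(A)={a}  FIRST(B)={b,d}  FIRST(C)={d}
[3] (no change)
  FIRST(S)={a,c,d}  FIRST(A)={a}  FIRST(B)={b,d}  FIRST(C)={d}

FIRST(S) = ["a", "c", "d"]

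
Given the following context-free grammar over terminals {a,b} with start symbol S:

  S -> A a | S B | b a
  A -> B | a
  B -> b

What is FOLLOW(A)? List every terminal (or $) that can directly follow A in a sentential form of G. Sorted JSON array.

Compute FIRST by fixpoint:
[1]
  A via A→a: +{a}
  B via B→b: +{b}
  S via S→A a: +{a}
  S via S→b a: +{b}
  FIRST[S]={a,b}  FIRST[A]={a}  FIRST[B]={b}
[2]
  A via A→B: +{b}
  FIRST[S]={a,b}  FIRST[A]={a,b}  FIRST[B]={b}
[3] (no change)
  FIRST[S]={a,b}  FIRST[A]={a,b}  FIRST[B]={b}

FOLLOW sets:
initialize: $ ∈ FOLLOW(S)
iter 1:
  S→A a: FOLLOW(A) ⊇ FIRST(a) = {a}; new: +{a}
  S→S B: FOLLOW(S) ⊇ FIRST(B) = {b}; new: +{b}
  S→S B: FOLLOW(B) ⊇ FOLLOW(S) ⊇ {$,b}; new: +{$,b}
  S: {$,b}  A: {a}  B: {$,b}
iter 2:
  A→B: FOLLOW(B) ⊇ FOLLOW(A) ⊇ {a}; new: +{a}
  S: {$,b}  A: {a}  B: {$,a,b}
iter 3: (stable)
  S: {$,b}  A: {a}  B: {$,a,b}

FOLLOW(A) = ["a"]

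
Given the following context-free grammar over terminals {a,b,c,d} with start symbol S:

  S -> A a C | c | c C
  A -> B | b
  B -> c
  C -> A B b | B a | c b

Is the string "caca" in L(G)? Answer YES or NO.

Convert to CNF:
  S -> A X4 | T2 C | c
  A -> b | c
  B -> c
  C -> A X3 | B T1 | T2 T0
  T0 -> b
  T1 -> a
  T2 -> c
  X3 -> B T0
  X4 -> T1 C

CYK table (by increasing span):
  [0..0]={A,B,S,T2}  "c"  orig:{A,B,S}
  [1..1]={T1}  "a"  orig:{}
  [2..2]={A,B,S,T2}  "c"  orig:{A,B,S}
  [3..3]={T1}  "a"  orig:{}
  [0..1]={C}  "ca"
  [1..2]=∅  "ac"
  [2..3]={C}  "ca"
  [0..2]=∅  "cac"
  [1..3]={X4}  "aca"  orig:{}
  [0..3]={S}  "caca"

S ∈ T[0,3] ⇒ YES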